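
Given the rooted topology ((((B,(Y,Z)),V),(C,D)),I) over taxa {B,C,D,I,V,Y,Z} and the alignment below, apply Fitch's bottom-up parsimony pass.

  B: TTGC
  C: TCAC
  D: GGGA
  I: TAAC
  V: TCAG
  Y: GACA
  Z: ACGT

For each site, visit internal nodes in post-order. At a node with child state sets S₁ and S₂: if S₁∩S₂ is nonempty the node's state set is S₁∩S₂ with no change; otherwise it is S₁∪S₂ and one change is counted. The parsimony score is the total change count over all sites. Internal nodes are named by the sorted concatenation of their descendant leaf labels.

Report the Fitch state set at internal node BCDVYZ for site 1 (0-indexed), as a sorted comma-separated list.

site 0, node YZ: Y={G} ∪ Z={A} → {A,G} (+1)
site 0, node BYZ: B={T} ∪ YZ={A,G} → {A,G,T} (+1)
site 0, node BVYZ: BYZ={A,G,T} ∩ V={T} → {T} (+0)
site 0, node CD: C={T} ∪ D={G} → {G,T} (+1)
site 0, node BCDVYZ: BVYZ={T} ∩ CD={G,T} → {T} (+0)
site 0, node BCDIVYZ: BCDVYZ={T} ∩ I={T} → {T} (+0)
site 1, node YZ: Y={A} ∪ Z={C} → {A,C} (+1)
site 1, node BYZ: B={T} ∪ YZ={A,C} → {A,C,T} (+1)
site 1, node BVYZ: BYZ={A,C,T} ∩ V={C} → {C} (+0)
site 1, node CD: C={C} ∪ D={G} → {C,G} (+1)
site 1, node BCDVYZ: BVYZ={C} ∩ CD={C,G} → {C} (+0)
site 1, node BCDIVYZ: BCDVYZ={C} ∪ I={A} → {A,C} (+1)
site 2, node YZ: Y={C} ∪ Z={G} → {C,G} (+1)
site 2, node BYZ: B={G} ∩ YZ={C,G} → {G} (+0)
site 2, node BVYZ: BYZ={G} ∪ V={A} → {A,G} (+1)
site 2, node CD: C={A} ∪ D={G} → {A,G} (+1)
site 2, node BCDVYZ: BVYZ={A,G} ∩ CD={A,G} → {A,G} (+0)
site 2, node BCDIVYZ: BCDVYZ={A,G} ∩ I={A} → {A} (+0)
site 3, node YZ: Y={A} ∪ Z={T} → {A,T} (+1)
site 3, node BYZ: B={C} ∪ YZ={A,T} → {A,C,T} (+1)
site 3, node BVYZ: BYZ={A,C,T} ∪ V={G} → {A,C,G,T} (+1)
site 3, node CD: C={C} ∪ D={A} → {A,C} (+1)
site 3, node BCDVYZ: BVYZ={A,C,G,T} ∩ CD={A,C} → {A,C} (+0)
site 3, node BCDIVYZ: BCDVYZ={A,C} ∩ I={C} → {C} (+0)
per-site changes: [3, 4, 3, 4]; total = 14

C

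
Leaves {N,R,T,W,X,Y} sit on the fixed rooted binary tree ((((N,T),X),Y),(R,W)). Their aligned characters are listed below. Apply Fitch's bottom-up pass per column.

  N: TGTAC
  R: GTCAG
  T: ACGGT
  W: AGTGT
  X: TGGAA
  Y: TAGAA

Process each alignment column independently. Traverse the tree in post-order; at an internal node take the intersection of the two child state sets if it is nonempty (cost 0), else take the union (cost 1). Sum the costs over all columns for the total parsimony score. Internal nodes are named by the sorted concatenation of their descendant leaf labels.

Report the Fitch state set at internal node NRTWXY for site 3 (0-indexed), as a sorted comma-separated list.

A

NT@0: {T} ∪ {A} = {A,T} (union, +1)
NTX@0: {A,T} ∩ {T} = {T} (intersection, +0)
NTXY@0: {T} ∩ {T} = {T} (intersection, +0)
RW@0: {G} ∪ {A} = {A,G} (union, +1)
NRTWXY@0: {T} ∪ {A,G} = {A,G,T} (union, +1)
NT@1: {G} ∪ {C} = {C,G} (union, +1)
NTX@1: {C,G} ∩ {G} = {G} (intersection, +0)
NTXY@1: {G} ∪ {A} = {A,G} (union, +1)
RW@1: {T} ∪ {G} = {G,T} (union, +1)
NRTWXY@1: {A,G} ∩ {G,T} = {G} (intersection, +0)
NT@2: {T} ∪ {G} = {G,T} (union, +1)
NTX@2: {G,T} ∩ {G} = {G} (intersection, +0)
NTXY@2: {G} ∩ {G} = {G} (intersection, +0)
RW@2: {C} ∪ {T} = {C,T} (union, +1)
NRTWXY@2: {G} ∪ {C,T} = {C,G,T} (union, +1)
NT@3: {A} ∪ {G} = {A,G} (union, +1)
NTX@3: {A,G} ∩ {A} = {A} (intersection, +0)
NTXY@3: {A} ∩ {A} = {A} (intersection, +0)
RW@3: {A} ∪ {G} = {A,G} (union, +1)
NRTWXY@3: {A} ∩ {A,G} = {A} (intersection, +0)
NT@4: {C} ∪ {T} = {C,T} (union, +1)
NTX@4: {C,T} ∪ {A} = {A,C,T} (union, +1)
NTXY@4: {A,C,T} ∩ {A} = {A} (intersection, +0)
RW@4: {G} ∪ {T} = {G,T} (union, +1)
NRTWXY@4: {A} ∪ {G,T} = {A,G,T} (union, +1)
per-site changes: [3, 3, 3, 2, 4]; total = 15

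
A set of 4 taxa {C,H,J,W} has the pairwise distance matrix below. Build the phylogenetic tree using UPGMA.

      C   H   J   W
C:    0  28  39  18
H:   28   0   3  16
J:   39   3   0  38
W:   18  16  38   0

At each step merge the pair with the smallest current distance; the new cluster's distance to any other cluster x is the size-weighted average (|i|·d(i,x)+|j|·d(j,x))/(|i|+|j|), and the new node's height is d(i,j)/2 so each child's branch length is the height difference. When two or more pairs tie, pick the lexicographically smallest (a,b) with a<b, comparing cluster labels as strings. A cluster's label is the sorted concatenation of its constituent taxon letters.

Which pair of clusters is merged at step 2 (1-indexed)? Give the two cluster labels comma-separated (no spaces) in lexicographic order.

C,W

iteration 1: select H,J (d=3); attach at lengths (3/2, 3/2); label the merged cluster HJ
  updated: d(C,HJ)=67/2, d(HJ,W)=27
iteration 2: select C,W (d=18); attach at lengths (9, 9); label the merged cluster CW
  updated: d(CW,HJ)=121/4
iteration 3: select CW,HJ (d=121/4); attach at lengths (49/8, 109/8); label the merged cluster CHJW
final tree: ((C:9,W:9):49/8,(H:3/2,J:3/2):109/8)
total length: 163/4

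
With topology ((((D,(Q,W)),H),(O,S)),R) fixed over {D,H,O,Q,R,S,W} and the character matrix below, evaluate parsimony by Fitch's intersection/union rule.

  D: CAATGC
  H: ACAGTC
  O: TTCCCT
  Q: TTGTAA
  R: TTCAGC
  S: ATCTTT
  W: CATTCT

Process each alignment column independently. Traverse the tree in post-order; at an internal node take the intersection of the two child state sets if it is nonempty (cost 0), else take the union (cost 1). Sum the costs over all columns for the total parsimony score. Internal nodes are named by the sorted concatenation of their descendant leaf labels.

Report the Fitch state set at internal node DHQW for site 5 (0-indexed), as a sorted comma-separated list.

site 0, node QW: Q={T} ∪ W={C} → {C,T} (+1)
site 0, node DQW: D={C} ∩ QW={C,T} → {C} (+0)
site 0, node DHQW: DQW={C} ∪ H={A} → {A,C} (+1)
site 0, node OS: O={T} ∪ S={A} → {A,T} (+1)
site 0, node DHOQSW: DHQW={A,C} ∩ OS={A,T} → {A} (+0)
site 0, node DHOQRSW: DHOQSW={A} ∪ R={T} → {A,T} (+1)
site 1, node QW: Q={T} ∪ W={A} → {A,T} (+1)
site 1, node DQW: D={A} ∩ QW={A,T} → {A} (+0)
site 1, node DHQW: DQW={A} ∪ H={C} → {A,C} (+1)
site 1, node OS: O={T} ∩ S={T} → {T} (+0)
site 1, node DHOQSW: DHQW={A,C} ∪ OS={T} → {A,C,T} (+1)
site 1, node DHOQRSW: DHOQSW={A,C,T} ∩ R={T} → {T} (+0)
site 2, node QW: Q={G} ∪ W={T} → {G,T} (+1)
site 2, node DQW: D={A} ∪ QW={G,T} → {A,G,T} (+1)
site 2, node DHQW: DQW={A,G,T} ∩ H={A} → {A} (+0)
site 2, node OS: O={C} ∩ S={C} → {C} (+0)
site 2, node DHOQSW: DHQW={A} ∪ OS={C} → {A,C} (+1)
site 2, node DHOQRSW: DHOQSW={A,C} ∩ R={C} → {C} (+0)
site 3, node QW: Q={T} ∩ W={T} → {T} (+0)
site 3, node DQW: D={T} ∩ QW={T} → {T} (+0)
site 3, node DHQW: DQW={T} ∪ H={G} → {G,T} (+1)
site 3, node OS: O={C} ∪ S={T} → {C,T} (+1)
site 3, node DHOQSW: DHQW={G,T} ∩ OS={C,T} → {T} (+0)
site 3, node DHOQRSW: DHOQSW={T} ∪ R={A} → {A,T} (+1)
site 4, node QW: Q={A} ∪ W={C} → {A,C} (+1)
site 4, node DQW: D={G} ∪ QW={A,C} → {A,C,G} (+1)
site 4, node DHQW: DQW={A,C,G} ∪ H={T} → {A,C,G,T} (+1)
site 4, node OS: O={C} ∪ S={T} → {C,T} (+1)
site 4, node DHOQSW: DHQW={A,C,G,T} ∩ OS={C,T} → {C,T} (+0)
site 4, node DHOQRSW: DHOQSW={C,T} ∪ R={G} → {C,G,T} (+1)
site 5, node QW: Q={A} ∪ W={T} → {A,T} (+1)
site 5, node DQW: D={C} ∪ QW={A,T} → {A,C,T} (+1)
site 5, node DHQW: DQW={A,C,T} ∩ H={C} → {C} (+0)
site 5, node OS: O={T} ∩ S={T} → {T} (+0)
site 5, node DHOQSW: DHQW={C} ∪ OS={T} → {C,T} (+1)
site 5, node DHOQRSW: DHOQSW={C,T} ∩ R={C} → {C} (+0)
per-site changes: [4, 3, 3, 3, 5, 3]; total = 21

C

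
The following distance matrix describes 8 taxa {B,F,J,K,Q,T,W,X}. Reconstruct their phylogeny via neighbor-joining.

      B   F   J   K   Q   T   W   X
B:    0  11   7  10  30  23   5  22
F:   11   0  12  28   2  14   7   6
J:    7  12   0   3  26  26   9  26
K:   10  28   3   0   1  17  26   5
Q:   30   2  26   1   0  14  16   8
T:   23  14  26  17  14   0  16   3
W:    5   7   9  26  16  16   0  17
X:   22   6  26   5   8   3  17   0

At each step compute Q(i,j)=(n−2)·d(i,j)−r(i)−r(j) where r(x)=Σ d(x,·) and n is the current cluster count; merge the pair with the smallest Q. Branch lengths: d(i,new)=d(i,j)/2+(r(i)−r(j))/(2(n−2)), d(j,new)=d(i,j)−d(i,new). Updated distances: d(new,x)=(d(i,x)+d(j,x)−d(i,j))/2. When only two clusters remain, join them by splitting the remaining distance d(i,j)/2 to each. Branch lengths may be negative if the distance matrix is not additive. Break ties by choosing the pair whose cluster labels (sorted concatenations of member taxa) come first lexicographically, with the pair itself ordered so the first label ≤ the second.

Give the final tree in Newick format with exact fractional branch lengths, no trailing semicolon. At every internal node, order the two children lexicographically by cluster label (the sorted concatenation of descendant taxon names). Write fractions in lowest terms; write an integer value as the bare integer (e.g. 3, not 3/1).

1. join T+X (d=3, Q=-182) ⇒ TX; edges |T|=11/3, |X|=-2/3
  updated: d(B,TX)=21, d(F,TX)=17/2, d(J,TX)=49/2, d(K,TX)=19/2, d(Q,TX)=19/2, d(TX,W)=15
2. join K+Q (d=1, Q=-157) ⇒ KQ; edges |K|=-1/5, |Q|=6/5
  updated: d(B,KQ)=39/2, d(F,KQ)=29/2, d(J,KQ)=14, d(KQ,TX)=9, d(KQ,W)=41/2
3. join KQ+TX (d=9, Q=-239/2) ⇒ KQTX; edges |KQ|=71/16, |TX|=73/16
  updated: d(B,KQTX)=63/4, d(F,KQTX)=7, d(J,KQTX)=59/4, d(KQTX,W)=53/4
4. join F+KQTX (d=7, Q=-267/4) ⇒ FKQTX; edges |F|=29/24, |KQTX|=139/24
  updated: d(B,FKQTX)=79/8, d(FKQTX,J)=79/8, d(FKQTX,W)=53/8
5. join B+J (d=7, Q=-135/4) ⇒ BJ; edges |B|=5/2, |J|=9/2
  updated: d(BJ,FKQTX)=51/8, d(BJ,W)=7/2
6. join BJ+FKQTX (d=51/8, Q=-33/2) ⇒ BFJKQTX; edges |BJ|=13/8, |FKQTX|=19/4
  updated: d(BFJKQTX,W)=15/8
7. join BFJKQTX+W (d=15/8) ⇒ BFJKQTWX; edges |BFJKQTX|=15/16, |W|=15/16
final tree: (((B:5/2,J:9/2):13/8,(F:29/24,((K:-1/5,Q:6/5):71/16,(T:11/3,X:-2/3):73/16):139/24):19/4):15/16,W:15/16)
total length: 141/4

(((B:5/2,J:9/2):13/8,(F:29/24,((K:-1/5,Q:6/5):71/16,(T:11/3,X:-2/3):73/16):139/24):19/4):15/16,W:15/16)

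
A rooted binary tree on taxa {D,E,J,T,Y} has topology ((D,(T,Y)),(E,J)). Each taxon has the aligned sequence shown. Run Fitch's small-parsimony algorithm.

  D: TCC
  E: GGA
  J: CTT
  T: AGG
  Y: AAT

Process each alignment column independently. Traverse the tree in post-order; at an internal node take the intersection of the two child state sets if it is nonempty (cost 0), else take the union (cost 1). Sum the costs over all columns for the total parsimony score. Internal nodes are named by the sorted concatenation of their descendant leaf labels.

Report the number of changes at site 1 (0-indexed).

3

site 0, node TY: T={A} ∩ Y={A} → {A} (+0)
site 0, node DTY: D={T} ∪ TY={A} → {A,T} (+1)
site 0, node EJ: E={G} ∪ J={C} → {C,G} (+1)
site 0, node DEJTY: DTY={A,T} ∪ EJ={C,G} → {A,C,G,T} (+1)
site 1, node TY: T={G} ∪ Y={A} → {A,G} (+1)
site 1, node DTY: D={C} ∪ TY={A,G} → {A,C,G} (+1)
site 1, node EJ: E={G} ∪ J={T} → {G,T} (+1)
site 1, node DEJTY: DTY={A,C,G} ∩ EJ={G,T} → {G} (+0)
site 2, node TY: T={G} ∪ Y={T} → {G,T} (+1)
site 2, node DTY: D={C} ∪ TY={G,T} → {C,G,T} (+1)
site 2, node EJ: E={A} ∪ J={T} → {A,T} (+1)
site 2, node DEJTY: DTY={C,G,T} ∩ EJ={A,T} → {T} (+0)
per-site changes: [3, 3, 3]; total = 9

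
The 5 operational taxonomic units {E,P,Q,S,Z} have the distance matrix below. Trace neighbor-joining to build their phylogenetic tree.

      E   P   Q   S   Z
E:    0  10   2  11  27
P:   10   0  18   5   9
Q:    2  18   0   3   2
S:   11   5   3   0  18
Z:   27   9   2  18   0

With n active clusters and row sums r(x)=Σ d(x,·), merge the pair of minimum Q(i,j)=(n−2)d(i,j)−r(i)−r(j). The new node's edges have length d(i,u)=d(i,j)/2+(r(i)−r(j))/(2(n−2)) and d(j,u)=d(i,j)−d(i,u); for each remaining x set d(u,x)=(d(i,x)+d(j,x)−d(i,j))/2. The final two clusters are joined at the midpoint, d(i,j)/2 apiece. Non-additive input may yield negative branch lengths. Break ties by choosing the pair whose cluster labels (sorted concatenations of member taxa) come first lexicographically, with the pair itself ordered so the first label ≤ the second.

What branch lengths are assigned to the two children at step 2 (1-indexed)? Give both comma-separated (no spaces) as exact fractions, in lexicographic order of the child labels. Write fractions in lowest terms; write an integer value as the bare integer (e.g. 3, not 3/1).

13/2,7

iteration 1: select Q,Z (d=2, Q=-75); attach at lengths (-25/6, 37/6); label the merged cluster QZ
  updated: d(E,QZ)=27/2, d(P,QZ)=25/2, d(QZ,S)=19/2
iteration 2: select E,QZ (d=27/2, Q=-43); attach at lengths (13/2, 7); label the merged cluster EQZ
  updated: d(EQZ,P)=9/2, d(EQZ,S)=7/2
iteration 3: select EQZ,P (d=9/2, Q=-13); attach at lengths (3/2, 3); label the merged cluster EPQZ
  updated: d(EPQZ,S)=2
iteration 4: select EPQZ,S (d=2); attach at lengths (1, 1); label the merged cluster EPQSZ
final tree: (((E:13/2,(Q:-25/6,Z:37/6):7):3/2,P:3):1,S:1)
total length: 22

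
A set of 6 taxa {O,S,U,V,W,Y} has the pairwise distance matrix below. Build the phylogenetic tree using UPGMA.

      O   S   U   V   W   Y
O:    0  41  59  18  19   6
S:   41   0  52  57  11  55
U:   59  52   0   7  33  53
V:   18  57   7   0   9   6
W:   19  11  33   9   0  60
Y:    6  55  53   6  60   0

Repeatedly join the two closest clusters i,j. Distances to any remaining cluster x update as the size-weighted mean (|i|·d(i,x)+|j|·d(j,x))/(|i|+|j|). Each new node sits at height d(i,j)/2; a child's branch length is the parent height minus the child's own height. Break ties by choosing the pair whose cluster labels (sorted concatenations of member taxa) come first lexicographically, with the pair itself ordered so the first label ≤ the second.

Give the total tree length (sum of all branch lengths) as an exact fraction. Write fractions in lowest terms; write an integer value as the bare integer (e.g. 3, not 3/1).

1. join O+Y (d=6) ⇒ OY; edges |O|=3, |Y|=3
  updated: d(OY,S)=48, d(OY,U)=56, d(OY,V)=12, d(OY,W)=79/2
2. join U+V (d=7) ⇒ UV; edges |U|=7/2, |V|=7/2
  updated: d(OY,UV)=34, d(S,UV)=109/2, d(UV,W)=21
3. join S+W (d=11) ⇒ SW; edges |S|=11/2, |W|=11/2
  updated: d(OY,SW)=175/4, d(SW,UV)=151/4
4. join OY+UV (d=34) ⇒ OUVY; edges |OY|=14, |UV|=27/2
  updated: d(OUVY,SW)=163/4
5. join OUVY+SW (d=163/4) ⇒ OSUVWY; edges |OUVY|=27/8, |SW|=119/8
final tree: (((O:3,Y:3):14,(U:7/2,V:7/2):27/2):27/8,(S:11/2,W:11/2):119/8)
total length: 279/4

279/4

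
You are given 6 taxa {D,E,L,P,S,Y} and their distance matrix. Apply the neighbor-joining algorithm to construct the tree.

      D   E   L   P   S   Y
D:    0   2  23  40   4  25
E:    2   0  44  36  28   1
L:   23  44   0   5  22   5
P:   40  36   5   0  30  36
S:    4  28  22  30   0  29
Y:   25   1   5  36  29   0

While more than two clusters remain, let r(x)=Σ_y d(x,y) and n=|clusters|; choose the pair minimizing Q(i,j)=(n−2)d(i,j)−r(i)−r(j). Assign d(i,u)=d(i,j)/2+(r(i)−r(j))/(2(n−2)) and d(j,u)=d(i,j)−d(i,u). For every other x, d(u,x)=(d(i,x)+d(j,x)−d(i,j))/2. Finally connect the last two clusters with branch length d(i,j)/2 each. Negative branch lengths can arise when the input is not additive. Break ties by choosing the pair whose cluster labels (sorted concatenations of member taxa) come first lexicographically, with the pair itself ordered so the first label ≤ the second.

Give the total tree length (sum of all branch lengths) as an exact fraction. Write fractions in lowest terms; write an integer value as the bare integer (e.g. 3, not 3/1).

45

1. join L+P (d=5, Q=-226) ⇒ LP; edges |L|=-7/2, |P|=17/2
  updated: d(D,LP)=29, d(E,LP)=75/2, d(LP,S)=47/2, d(LP,Y)=18
2. join E+Y (d=1, Q=-277/2) ⇒ EY; edges |E|=-1/4, |Y|=5/4
  updated: d(D,EY)=13, d(EY,LP)=109/4, d(EY,S)=28
3. join D+S (d=4, Q=-187/2) ⇒ DS; edges |D|=-3/8, |S|=35/8
  updated: d(DS,EY)=37/2, d(DS,LP)=97/4
4. join DS+EY (d=37/2, Q=-70) ⇒ DESY; edges |DS|=31/4, |EY|=43/4
  updated: d(DESY,LP)=33/2
5. join DESY+LP (d=33/2) ⇒ DELPSY; edges |DESY|=33/4, |LP|=33/4
final tree: (((D:-3/8,S:35/8):31/4,(E:-1/4,Y:5/4):43/4):33/4,(L:-7/2,P:17/2):33/4)
total length: 45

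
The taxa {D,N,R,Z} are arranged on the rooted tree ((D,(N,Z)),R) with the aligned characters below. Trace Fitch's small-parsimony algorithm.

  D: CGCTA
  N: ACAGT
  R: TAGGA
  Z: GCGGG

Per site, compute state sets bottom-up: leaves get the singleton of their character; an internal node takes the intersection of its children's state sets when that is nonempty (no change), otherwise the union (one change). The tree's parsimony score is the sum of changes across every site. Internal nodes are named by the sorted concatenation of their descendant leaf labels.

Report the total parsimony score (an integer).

NZ@0: {A} ∪ {G} = {A,G} (union, +1)
DNZ@0: {C} ∪ {A,G} = {A,C,G} (union, +1)
DNRZ@0: {A,C,G} ∪ {T} = {A,C,G,T} (union, +1)
NZ@1: {C} ∩ {C} = {C} (intersection, +0)
DNZ@1: {G} ∪ {C} = {C,G} (union, +1)
DNRZ@1: {C,G} ∪ {A} = {A,C,G} (union, +1)
NZ@2: {A} ∪ {G} = {A,G} (union, +1)
DNZ@2: {C} ∪ {A,G} = {A,C,G} (union, +1)
DNRZ@2: {A,C,G} ∩ {G} = {G} (intersection, +0)
NZ@3: {G} ∩ {G} = {G} (intersection, +0)
DNZ@3: {T} ∪ {G} = {G,T} (union, +1)
DNRZ@3: {G,T} ∩ {G} = {G} (intersection, +0)
NZ@4: {T} ∪ {G} = {G,T} (union, +1)
DNZ@4: {A} ∪ {G,T} = {A,G,T} (union, +1)
DNRZ@4: {A,G,T} ∩ {A} = {A} (intersection, +0)
per-site changes: [3, 2, 2, 1, 2]; total = 10

10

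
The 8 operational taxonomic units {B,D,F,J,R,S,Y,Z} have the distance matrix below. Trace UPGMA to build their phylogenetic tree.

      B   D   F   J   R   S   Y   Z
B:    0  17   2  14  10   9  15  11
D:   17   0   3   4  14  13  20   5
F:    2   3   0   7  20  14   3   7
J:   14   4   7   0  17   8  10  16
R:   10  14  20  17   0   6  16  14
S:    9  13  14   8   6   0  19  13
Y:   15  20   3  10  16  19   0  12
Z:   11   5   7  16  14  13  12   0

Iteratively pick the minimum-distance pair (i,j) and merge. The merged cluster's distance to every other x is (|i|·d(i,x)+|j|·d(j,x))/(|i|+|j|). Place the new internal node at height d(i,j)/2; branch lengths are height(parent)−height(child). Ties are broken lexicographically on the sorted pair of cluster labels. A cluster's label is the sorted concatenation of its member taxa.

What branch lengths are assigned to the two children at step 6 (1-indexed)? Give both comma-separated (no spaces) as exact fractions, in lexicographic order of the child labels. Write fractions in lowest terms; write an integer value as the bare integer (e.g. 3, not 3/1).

step 1: merge (B,F) at d=2; branch lengths B→1, F→1; new cluster BF
  updated: d(BF,D)=10, d(BF,J)=21/2, d(BF,R)=15, d(BF,S)=23/2, d(BF,Y)=9, d(BF,Z)=9
step 2: merge (D,J) at d=4; branch lengths D→2, J→2; new cluster DJ
  updated: d(BF,DJ)=41/4, d(DJ,R)=31/2, d(DJ,S)=21/2, d(DJ,Y)=15, d(DJ,Z)=21/2
step 3: merge (R,S) at d=6; branch lengths R→3, S→3; new cluster RS
  updated: d(BF,RS)=53/4, d(DJ,RS)=13, d(RS,Y)=35/2, d(RS,Z)=27/2
step 4: merge (BF,Y) at d=9; branch lengths BF→7/2, Y→9/2; new cluster BFY
  updated: d(BFY,DJ)=71/6, d(BFY,RS)=44/3, d(BFY,Z)=10
step 5: merge (BFY,Z) at d=10; branch lengths BFY→1/2, Z→5; new cluster BFYZ
  updated: d(BFYZ,DJ)=23/2, d(BFYZ,RS)=115/8
step 6: merge (BFYZ,DJ) at d=23/2; branch lengths BFYZ→3/4, DJ→15/4; new cluster BDFJYZ
  updated: d(BDFJYZ,RS)=167/12
step 7: merge (BDFJYZ,RS) at d=167/12; branch lengths BDFJYZ→29/24, RS→95/24; new cluster BDFJRSYZ
final tree: (((((B:1,F:1):7/2,Y:9/2):1/2,Z:5):3/4,(D:2,J:2):15/4):29/24,(R:3,S:3):95/24)
total length: 211/6

3/4,15/4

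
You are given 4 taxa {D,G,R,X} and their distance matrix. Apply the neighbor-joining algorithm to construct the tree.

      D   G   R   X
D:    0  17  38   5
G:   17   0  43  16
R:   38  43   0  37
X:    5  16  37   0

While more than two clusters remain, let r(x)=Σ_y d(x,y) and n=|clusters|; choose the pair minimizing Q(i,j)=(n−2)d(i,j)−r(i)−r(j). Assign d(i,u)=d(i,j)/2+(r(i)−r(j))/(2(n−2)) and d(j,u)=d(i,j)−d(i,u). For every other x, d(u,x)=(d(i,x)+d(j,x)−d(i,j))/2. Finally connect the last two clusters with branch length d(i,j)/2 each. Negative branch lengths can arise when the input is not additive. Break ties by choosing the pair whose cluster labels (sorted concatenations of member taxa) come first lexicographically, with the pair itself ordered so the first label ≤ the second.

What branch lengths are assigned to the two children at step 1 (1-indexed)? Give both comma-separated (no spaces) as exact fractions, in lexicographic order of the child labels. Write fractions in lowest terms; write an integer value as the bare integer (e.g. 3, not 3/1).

3,2

1. join D+X (d=5, Q=-108) ⇒ DX; edges |D|=3, |X|=2
  updated: d(DX,G)=14, d(DX,R)=35
2. join DX+G (d=14, Q=-92) ⇒ DGX; edges |DX|=3, |G|=11
  updated: d(DGX,R)=32
3. join DGX+R (d=32) ⇒ DGRX; edges |DGX|=16, |R|=16
final tree: (((D:3,X:2):3,G:11):16,R:16)
total length: 51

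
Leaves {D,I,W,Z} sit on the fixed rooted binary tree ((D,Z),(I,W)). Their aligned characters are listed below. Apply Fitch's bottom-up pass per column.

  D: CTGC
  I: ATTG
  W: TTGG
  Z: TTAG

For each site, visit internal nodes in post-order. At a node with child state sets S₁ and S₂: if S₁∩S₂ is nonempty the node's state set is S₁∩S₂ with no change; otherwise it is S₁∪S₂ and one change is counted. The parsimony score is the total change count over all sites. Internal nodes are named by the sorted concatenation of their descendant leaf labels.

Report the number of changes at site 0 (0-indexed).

site 0, node DZ: D={C} ∪ Z={T} → {C,T} (+1)
site 0, node IW: I={A} ∪ W={T} → {A,T} (+1)
site 0, node DIWZ: DZ={C,T} ∩ IW={A,T} → {T} (+0)
site 1, node DZ: D={T} ∩ Z={T} → {T} (+0)
site 1, node IW: I={T} ∩ W={T} → {T} (+0)
site 1, node DIWZ: DZ={T} ∩ IW={T} → {T} (+0)
site 2, node DZ: D={G} ∪ Z={A} → {A,G} (+1)
site 2, node IW: I={T} ∪ W={G} → {G,T} (+1)
site 2, node DIWZ: DZ={A,G} ∩ IW={G,T} → {G} (+0)
site 3, node DZ: D={C} ∪ Z={G} → {C,G} (+1)
site 3, node IW: I={G} ∩ W={G} → {G} (+0)
site 3, node DIWZ: DZ={C,G} ∩ IW={G} → {G} (+0)
per-site changes: [2, 0, 2, 1]; total = 5

2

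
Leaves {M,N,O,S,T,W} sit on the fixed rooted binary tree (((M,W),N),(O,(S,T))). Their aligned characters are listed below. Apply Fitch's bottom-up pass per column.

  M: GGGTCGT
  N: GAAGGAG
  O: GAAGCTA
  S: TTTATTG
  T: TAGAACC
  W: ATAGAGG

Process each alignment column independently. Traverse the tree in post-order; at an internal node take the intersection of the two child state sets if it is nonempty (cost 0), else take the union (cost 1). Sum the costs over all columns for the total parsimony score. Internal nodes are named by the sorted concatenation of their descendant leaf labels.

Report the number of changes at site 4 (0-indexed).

MW@0: {G} ∪ {A} = {A,G} (union, +1)
MNW@0: {A,G} ∩ {G} = {G} (intersection, +0)
ST@0: {T} ∩ {T} = {T} (intersection, +0)
OST@0: {G} ∪ {T} = {G,T} (union, +1)
MNOSTW@0: {G} ∩ {G,T} = {G} (intersection, +0)
MW@1: {G} ∪ {T} = {G,T} (union, +1)
MNW@1: {G,T} ∪ {A} = {A,G,T} (union, +1)
ST@1: {T} ∪ {A} = {A,T} (union, +1)
OST@1: {A} ∩ {A,T} = {A} (intersection, +0)
MNOSTW@1: {A,G,T} ∩ {A} = {A} (intersection, +0)
MW@2: {G} ∪ {A} = {A,G} (union, +1)
MNW@2: {A,G} ∩ {A} = {A} (intersection, +0)
ST@2: {T} ∪ {G} = {G,T} (union, +1)
OST@2: {A} ∪ {G,T} = {A,G,T} (union, +1)
MNOSTW@2: {A} ∩ {A,G,T} = {A} (intersection, +0)
MW@3: {T} ∪ {G} = {G,T} (union, +1)
MNW@3: {G,T} ∩ {G} = {G} (intersection, +0)
ST@3: {A} ∩ {A} = {A} (intersection, +0)
OST@3: {G} ∪ {A} = {A,G} (union, +1)
MNOSTW@3: {G} ∩ {A,G} = {G} (intersection, +0)
MW@4: {C} ∪ {A} = {A,C} (union, +1)
MNW@4: {A,C} ∪ {G} = {A,C,G} (union, +1)
ST@4: {T} ∪ {A} = {A,T} (union, +1)
OST@4: {C} ∪ {A,T} = {A,C,T} (union, +1)
MNOSTW@4: {A,C,G} ∩ {A,C,T} = {A,C} (intersection, +0)
MW@5: {G} ∩ {G} = {G} (intersection, +0)
MNW@5: {G} ∪ {A} = {A,G} (union, +1)
ST@5: {T} ∪ {C} = {C,T} (union, +1)
OST@5: {T} ∩ {C,T} = {T} (intersection, +0)
MNOSTW@5: {A,G} ∪ {T} = {A,G,T} (union, +1)
MW@6: {T} ∪ {G} = {G,T} (union, +1)
MNW@6: {G,T} ∩ {G} = {G} (intersection, +0)
ST@6: {G} ∪ {C} = {C,G} (union, +1)
OST@6: {A} ∪ {C,G} = {A,C,G} (union, +1)
MNOSTW@6: {G} ∩ {A,C,G} = {G} (intersection, +0)
per-site changes: [2, 3, 3, 2, 4, 3, 3]; total = 20

4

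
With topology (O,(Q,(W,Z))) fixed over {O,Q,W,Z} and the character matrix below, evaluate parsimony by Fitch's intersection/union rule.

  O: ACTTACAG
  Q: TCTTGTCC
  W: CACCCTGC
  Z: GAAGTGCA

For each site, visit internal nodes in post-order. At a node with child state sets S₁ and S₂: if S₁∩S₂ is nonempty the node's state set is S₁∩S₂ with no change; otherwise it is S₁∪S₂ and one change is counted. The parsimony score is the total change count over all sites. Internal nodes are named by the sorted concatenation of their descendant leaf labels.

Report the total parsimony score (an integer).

17

WZ@0: {C} ∪ {G} = {C,G} (union, +1)
QWZ@0: {T} ∪ {C,G} = {C,G,T} (union, +1)
OQWZ@0: {A} ∪ {C,G,T} = {A,C,G,T} (union, +1)
WZ@1: {A} ∩ {A} = {A} (intersection, +0)
QWZ@1: {C} ∪ {A} = {A,C} (union, +1)
OQWZ@1: {C} ∩ {A,C} = {C} (intersection, +0)
WZ@2: {C} ∪ {A} = {A,C} (union, +1)
QWZ@2: {T} ∪ {A,C} = {A,C,T} (union, +1)
OQWZ@2: {T} ∩ {A,C,T} = {T} (intersection, +0)
WZ@3: {C} ∪ {G} = {C,G} (union, +1)
QWZ@3: {T} ∪ {C,G} = {C,G,T} (union, +1)
OQWZ@3: {T} ∩ {C,G,T} = {T} (intersection, +0)
WZ@4: {C} ∪ {T} = {C,T} (union, +1)
QWZ@4: {G} ∪ {C,T} = {C,G,T} (union, +1)
OQWZ@4: {A} ∪ {C,G,T} = {A,C,G,T} (union, +1)
WZ@5: {T} ∪ {G} = {G,T} (union, +1)
QWZ@5: {T} ∩ {G,T} = {T} (intersection, +0)
OQWZ@5: {C} ∪ {T} = {C,T} (union, +1)
WZ@6: {G} ∪ {C} = {C,G} (union, +1)
QWZ@6: {C} ∩ {C,G} = {C} (intersection, +0)
OQWZ@6: {A} ∪ {C} = {A,C} (union, +1)
WZ@7: {C} ∪ {A} = {A,C} (union, +1)
QWZ@7: {C} ∩ {A,C} = {C} (intersection, +0)
OQWZ@7: {G} ∪ {C} = {C,G} (union, +1)
per-site changes: [3, 1, 2, 2, 3, 2, 2, 2]; total = 17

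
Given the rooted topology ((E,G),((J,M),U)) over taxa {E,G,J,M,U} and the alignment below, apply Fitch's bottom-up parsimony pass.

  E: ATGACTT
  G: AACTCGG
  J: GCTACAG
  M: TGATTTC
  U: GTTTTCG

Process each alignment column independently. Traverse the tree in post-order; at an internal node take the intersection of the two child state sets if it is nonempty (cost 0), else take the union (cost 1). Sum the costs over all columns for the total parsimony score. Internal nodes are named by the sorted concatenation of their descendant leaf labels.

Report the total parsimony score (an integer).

17

EG@0: {A} ∩ {A} = {A} (intersection, +0)
JM@0: {G} ∪ {T} = {G,T} (union, +1)
JMU@0: {G,T} ∩ {G} = {G} (intersection, +0)
EGJMU@0: {A} ∪ {G} = {A,G} (union, +1)
EG@1: {T} ∪ {A} = {A,T} (union, +1)
JM@1: {C} ∪ {G} = {C,G} (union, +1)
JMU@1: {C,G} ∪ {T} = {C,G,T} (union, +1)
EGJMU@1: {A,T} ∩ {C,G,T} = {T} (intersection, +0)
EG@2: {G} ∪ {C} = {C,G} (union, +1)
JM@2: {T} ∪ {A} = {A,T} (union, +1)
JMU@2: {A,T} ∩ {T} = {T} (intersection, +0)
EGJMU@2: {C,G} ∪ {T} = {C,G,T} (union, +1)
EG@3: {A} ∪ {T} = {A,T} (union, +1)
JM@3: {A} ∪ {T} = {A,T} (union, +1)
JMU@3: {A,T} ∩ {T} = {T} (intersection, +0)
EGJMU@3: {A,T} ∩ {T} = {T} (intersection, +0)
EG@4: {C} ∩ {C} = {C} (intersection, +0)
JM@4: {C} ∪ {T} = {C,T} (union, +1)
JMU@4: {C,T} ∩ {T} = {T} (intersection, +0)
EGJMU@4: {C} ∪ {T} = {C,T} (union, +1)
EG@5: {T} ∪ {G} = {G,T} (union, +1)
JM@5: {A} ∪ {T} = {A,T} (union, +1)
JMU@5: {A,T} ∪ {C} = {A,C,T} (union, +1)
EGJMU@5: {G,T} ∩ {A,C,T} = {T} (intersection, +0)
EG@6: {T} ∪ {G} = {G,T} (union, +1)
JM@6: {G} ∪ {C} = {C,G} (union, +1)
JMU@6: {C,G} ∩ {G} = {G} (intersection, +0)
EGJMU@6: {G,T} ∩ {G} = {G} (intersection, +0)
per-site changes: [2, 3, 3, 2, 2, 3, 2]; total = 17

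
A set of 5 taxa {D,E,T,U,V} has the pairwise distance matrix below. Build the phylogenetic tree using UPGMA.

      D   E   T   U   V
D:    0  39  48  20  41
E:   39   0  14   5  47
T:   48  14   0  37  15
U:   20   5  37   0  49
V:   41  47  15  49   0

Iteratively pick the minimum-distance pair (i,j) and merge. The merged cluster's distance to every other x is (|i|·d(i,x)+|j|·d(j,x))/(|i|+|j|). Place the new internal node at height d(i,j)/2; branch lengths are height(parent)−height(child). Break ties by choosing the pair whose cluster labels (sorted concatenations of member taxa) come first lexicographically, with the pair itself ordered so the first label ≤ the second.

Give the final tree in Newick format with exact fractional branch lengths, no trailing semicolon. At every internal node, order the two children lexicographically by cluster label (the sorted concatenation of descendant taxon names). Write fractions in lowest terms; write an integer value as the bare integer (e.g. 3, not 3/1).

((D:59/4,(E:5/2,U:5/2):49/4):59/12,(T:15/2,V:15/2):73/6)

1. join E+U (d=5) ⇒ EU; edges |E|=5/2, |U|=5/2
  updated: d(D,EU)=59/2, d(EU,T)=51/2, d(EU,V)=48
2. join T+V (d=15) ⇒ TV; edges |T|=15/2, |V|=15/2
  updated: d(D,TV)=89/2, d(EU,TV)=147/4
3. join D+EU (d=59/2) ⇒ DEU; edges |D|=59/4, |EU|=49/4
  updated: d(DEU,TV)=118/3
4. join DEU+TV (d=118/3) ⇒ DETUV; edges |DEU|=59/12, |TV|=73/6
final tree: ((D:59/4,(E:5/2,U:5/2):49/4):59/12,(T:15/2,V:15/2):73/6)
total length: 769/12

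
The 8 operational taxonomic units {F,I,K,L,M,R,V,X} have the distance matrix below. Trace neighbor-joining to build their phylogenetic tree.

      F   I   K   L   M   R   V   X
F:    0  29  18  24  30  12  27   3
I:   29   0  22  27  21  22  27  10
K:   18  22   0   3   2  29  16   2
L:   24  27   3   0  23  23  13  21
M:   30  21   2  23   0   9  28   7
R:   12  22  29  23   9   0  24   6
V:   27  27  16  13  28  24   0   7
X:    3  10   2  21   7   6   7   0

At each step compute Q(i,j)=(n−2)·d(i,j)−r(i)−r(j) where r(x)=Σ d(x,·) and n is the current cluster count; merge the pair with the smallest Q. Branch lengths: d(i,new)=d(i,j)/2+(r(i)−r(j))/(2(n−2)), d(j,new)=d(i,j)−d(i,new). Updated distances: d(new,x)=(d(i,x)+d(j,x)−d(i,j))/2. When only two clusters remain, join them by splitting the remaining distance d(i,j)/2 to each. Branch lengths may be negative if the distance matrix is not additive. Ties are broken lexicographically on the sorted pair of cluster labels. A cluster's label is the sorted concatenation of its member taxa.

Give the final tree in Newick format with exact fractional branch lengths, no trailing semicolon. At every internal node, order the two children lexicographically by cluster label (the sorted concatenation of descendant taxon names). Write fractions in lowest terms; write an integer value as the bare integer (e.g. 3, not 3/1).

iteration 1: select K,L (d=3, Q=-208); attach at lengths (-2, 5); label the merged cluster KL
  updated: d(F,KL)=39/2, d(I,KL)=23, d(KL,M)=11, d(KL,R)=49/2, d(KL,V)=13, d(KL,X)=10
iteration 2: select KL,V (d=13, Q=-162); attach at lengths (4, 9); label the merged cluster KLV
  updated: d(F,KLV)=67/4, d(I,KLV)=37/2, d(KLV,M)=13, d(KLV,R)=71/4, d(KLV,X)=2
iteration 3: select M,R (d=9, Q=-443/4); attach at lengths (197/32, 91/32); label the merged cluster MR
  updated: d(F,MR)=33/2, d(I,MR)=17, d(KLV,MR)=87/8, d(MR,X)=2
iteration 4: select F,X (d=3, Q=-293/4); attach at lengths (229/24, -157/24); label the merged cluster FX
  updated: d(FX,I)=18, d(FX,KLV)=63/8, d(FX,MR)=31/4
iteration 5: select FX,KLV (d=63/8, Q=-441/8); attach at lengths (97/32, 155/32); label the merged cluster FKLVX
  updated: d(FKLVX,I)=229/16, d(FKLVX,MR)=43/8
iteration 6: select FKLVX,I (d=229/16, Q=-587/16); attach at lengths (43/32, 415/32); label the merged cluster FIKLVX
  updated: d(FIKLVX,MR)=129/32
iteration 7: select FIKLVX,MR (d=129/32); attach at lengths (129/64, 129/64); label the merged cluster FIKLMRVX
final tree: ((((F:229/24,X:-157/24):97/32,((K:-2,L:5):4,V:9):155/32):43/32,I:415/32):129/64,(M:197/32,R:91/32):129/64)
total length: 1735/32

((((F:229/24,X:-157/24):97/32,((K:-2,L:5):4,V:9):155/32):43/32,I:415/32):129/64,(M:197/32,R:91/32):129/64)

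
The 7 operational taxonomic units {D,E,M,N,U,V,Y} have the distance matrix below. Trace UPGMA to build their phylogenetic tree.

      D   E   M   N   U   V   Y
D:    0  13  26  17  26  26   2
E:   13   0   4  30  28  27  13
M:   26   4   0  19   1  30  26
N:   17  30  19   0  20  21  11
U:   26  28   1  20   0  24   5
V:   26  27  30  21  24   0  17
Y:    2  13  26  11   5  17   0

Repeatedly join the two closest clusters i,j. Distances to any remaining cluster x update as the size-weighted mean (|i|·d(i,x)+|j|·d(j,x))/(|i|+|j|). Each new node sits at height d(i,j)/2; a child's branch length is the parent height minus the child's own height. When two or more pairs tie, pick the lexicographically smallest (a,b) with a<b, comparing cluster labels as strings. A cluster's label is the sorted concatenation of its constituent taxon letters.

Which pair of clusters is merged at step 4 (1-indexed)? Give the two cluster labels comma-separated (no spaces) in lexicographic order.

DEY,MU

step 1: merge (M,U) at d=1; branch lengths M→1/2, U→1/2; new cluster MU
  updated: d(D,MU)=26, d(E,MU)=16, d(MU,N)=39/2, d(MU,V)=27, d(MU,Y)=31/2
step 2: merge (D,Y) at d=2; branch lengths D→1, Y→1; new cluster DY
  updated: d(DY,E)=13, d(DY,MU)=83/4, d(DY,N)=14, d(DY,V)=43/2
step 3: merge (DY,E) at d=13; branch lengths DY→11/2, E→13/2; new cluster DEY
  updated: d(DEY,MU)=115/6, d(DEY,N)=58/3, d(DEY,V)=70/3
step 4: merge (DEY,MU) at d=115/6; branch lengths DEY→37/12, MU→109/12; new cluster DEMUY
  updated: d(DEMUY,N)=97/5, d(DEMUY,V)=124/5
step 5: merge (DEMUY,N) at d=97/5; branch lengths DEMUY→7/60, N→97/10; new cluster DEMNUY
  updated: d(DEMNUY,V)=145/6
step 6: merge (DEMNUY,V) at d=145/6; branch lengths DEMNUY→143/60, V→145/12; new cluster DEMNUVY
final tree: (((((D:1,Y:1):11/2,E:13/2):37/12,(M:1/2,U:1/2):109/12):7/60,N:97/10):143/60,V:145/12)
total length: 1029/20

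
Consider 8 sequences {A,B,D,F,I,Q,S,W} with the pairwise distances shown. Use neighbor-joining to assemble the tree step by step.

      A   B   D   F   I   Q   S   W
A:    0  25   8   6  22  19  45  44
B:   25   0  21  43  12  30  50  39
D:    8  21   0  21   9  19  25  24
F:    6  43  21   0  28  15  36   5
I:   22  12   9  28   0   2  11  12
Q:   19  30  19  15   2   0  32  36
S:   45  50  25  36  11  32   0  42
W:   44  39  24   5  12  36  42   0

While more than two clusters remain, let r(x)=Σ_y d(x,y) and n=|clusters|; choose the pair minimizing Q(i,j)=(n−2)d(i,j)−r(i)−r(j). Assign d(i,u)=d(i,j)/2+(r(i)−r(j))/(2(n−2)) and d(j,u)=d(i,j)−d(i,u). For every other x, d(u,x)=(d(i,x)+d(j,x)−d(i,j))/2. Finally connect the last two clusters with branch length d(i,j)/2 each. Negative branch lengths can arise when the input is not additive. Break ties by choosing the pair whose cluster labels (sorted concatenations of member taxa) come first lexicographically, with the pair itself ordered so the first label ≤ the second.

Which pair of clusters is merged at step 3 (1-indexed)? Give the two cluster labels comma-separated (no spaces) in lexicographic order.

step 1: merge (F,W) at d=5, Q=-326; branch lengths F→-3/2, W→13/2; new cluster FW
  updated: d(A,FW)=45/2, d(B,FW)=77/2, d(D,FW)=20, d(FW,I)=35/2, d(FW,Q)=23, d(FW,S)=73/2
step 2: merge (I,S) at d=11, Q=-218; branch lengths I→-71/10, S→181/10; new cluster IS
  updated: d(A,IS)=28, d(B,IS)=51/2, d(D,IS)=23/2, d(FW,IS)=43/2, d(IS,Q)=23/2
step 3: merge (IS,Q) at d=23/2, Q=-309/2; branch lengths IS→83/16, Q→101/16; new cluster IQS
  updated: d(A,IQS)=71/4, d(B,IQS)=22, d(D,IQS)=19/2, d(FW,IQS)=33/2
step 4: merge (FW,IQS) at d=33/2, Q=-455/4; branch lengths FW→325/24, IQS→71/24; new cluster FIQSW
  updated: d(A,FIQSW)=95/8, d(B,FIQSW)=22, d(D,FIQSW)=13/2
step 5: merge (A,D) at d=8, Q=-515/8; branch lengths A→203/32, D→53/32; new cluster AD
  updated: d(AD,B)=19, d(AD,FIQSW)=83/16
step 6: merge (AD,B) at d=19, Q=-739/16; branch lengths AD→35/32, B→573/32; new cluster ABD
  updated: d(ABD,FIQSW)=131/32
step 7: merge (ABD,FIQSW) at d=131/32; branch lengths ABD→131/64, FIQSW→131/64; new cluster ABDFIQSW
final tree: (((A:203/32,D:53/32):35/32,B:573/32):131/64,((F:-3/2,W:13/2):325/24,((I:-71/10,S:181/10):83/16,Q:101/16):71/24):131/64)
total length: 2403/32

IS,Q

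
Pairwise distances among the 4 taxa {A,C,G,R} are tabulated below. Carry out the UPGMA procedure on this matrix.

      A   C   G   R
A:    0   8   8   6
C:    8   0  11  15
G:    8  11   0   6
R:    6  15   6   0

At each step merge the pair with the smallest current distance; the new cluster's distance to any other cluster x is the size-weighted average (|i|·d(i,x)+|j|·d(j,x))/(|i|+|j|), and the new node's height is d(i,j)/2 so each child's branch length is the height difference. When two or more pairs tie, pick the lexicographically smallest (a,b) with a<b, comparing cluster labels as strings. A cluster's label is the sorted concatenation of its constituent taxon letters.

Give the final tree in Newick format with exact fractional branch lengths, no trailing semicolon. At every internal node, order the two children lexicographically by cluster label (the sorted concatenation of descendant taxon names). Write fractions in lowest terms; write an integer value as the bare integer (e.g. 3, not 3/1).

(((A:3,R:3):1/2,G:7/2):13/6,C:17/3)

1. join A+R (d=6) ⇒ AR; edges |A|=3, |R|=3
  updated: d(AR,C)=23/2, d(AR,G)=7
2. join AR+G (d=7) ⇒ AGR; edges |AR|=1/2, |G|=7/2
  updated: d(AGR,C)=34/3
3. join AGR+C (d=34/3) ⇒ ACGR; edges |AGR|=13/6, |C|=17/3
final tree: (((A:3,R:3):1/2,G:7/2):13/6,C:17/3)
total length: 107/6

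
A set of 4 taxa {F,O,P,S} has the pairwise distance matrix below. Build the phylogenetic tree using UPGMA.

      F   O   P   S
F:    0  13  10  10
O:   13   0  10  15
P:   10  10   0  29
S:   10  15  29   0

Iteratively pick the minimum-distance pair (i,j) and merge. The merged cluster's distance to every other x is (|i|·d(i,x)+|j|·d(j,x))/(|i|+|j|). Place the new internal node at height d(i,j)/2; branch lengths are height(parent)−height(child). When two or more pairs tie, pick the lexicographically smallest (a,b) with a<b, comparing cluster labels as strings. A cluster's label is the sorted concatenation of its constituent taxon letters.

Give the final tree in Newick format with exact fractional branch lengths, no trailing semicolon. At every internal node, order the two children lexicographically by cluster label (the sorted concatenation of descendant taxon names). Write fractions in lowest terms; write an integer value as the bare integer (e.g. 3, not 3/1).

(((F:5,P:5):3/4,O:23/4):13/4,S:9)

iteration 1: select F,P (d=10); attach at lengths (5, 5); label the merged cluster FP
  updated: d(FP,O)=23/2, d(FP,S)=39/2
iteration 2: select FP,O (d=23/2); attach at lengths (3/4, 23/4); label the merged cluster FOP
  updated: d(FOP,S)=18
iteration 3: select FOP,S (d=18); attach at lengths (13/4, 9); label the merged cluster FOPS
final tree: (((F:5,P:5):3/4,O:23/4):13/4,S:9)
total length: 115/4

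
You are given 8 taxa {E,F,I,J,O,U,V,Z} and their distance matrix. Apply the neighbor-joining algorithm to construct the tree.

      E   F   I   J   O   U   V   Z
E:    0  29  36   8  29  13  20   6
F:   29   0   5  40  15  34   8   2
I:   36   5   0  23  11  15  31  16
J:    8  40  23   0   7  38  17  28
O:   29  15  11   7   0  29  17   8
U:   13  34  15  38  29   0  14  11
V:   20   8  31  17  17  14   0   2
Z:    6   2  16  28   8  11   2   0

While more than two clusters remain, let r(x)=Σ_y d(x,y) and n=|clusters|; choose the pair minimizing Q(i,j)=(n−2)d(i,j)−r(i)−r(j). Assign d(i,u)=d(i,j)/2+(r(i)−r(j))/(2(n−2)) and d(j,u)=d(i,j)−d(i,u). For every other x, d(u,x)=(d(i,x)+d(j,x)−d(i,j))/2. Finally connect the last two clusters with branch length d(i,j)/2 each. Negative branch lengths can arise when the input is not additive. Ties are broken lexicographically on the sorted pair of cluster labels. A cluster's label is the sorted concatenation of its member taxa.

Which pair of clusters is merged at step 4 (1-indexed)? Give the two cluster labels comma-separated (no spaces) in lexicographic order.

iteration 1: select E,J (d=8, Q=-254); attach at lengths (7/3, 17/3); label the merged cluster EJ
  updated: d(EJ,F)=61/2, d(EJ,I)=51/2, d(EJ,O)=14, d(EJ,U)=43/2, d(EJ,V)=29/2, d(EJ,Z)=13
iteration 2: select F,I (d=5, Q=-173); attach at lengths (8/5, 17/5); label the merged cluster FI
  updated: d(EJ,FI)=51/2, d(FI,O)=21/2, d(FI,U)=22, d(FI,V)=17, d(FI,Z)=13/2
iteration 3: select FI,O (d=21/2, Q=-118); attach at lengths (45/8, 39/8); label the merged cluster FIO
  updated: d(EJ,FIO)=29/2, d(FIO,U)=81/4, d(FIO,V)=47/4, d(FIO,Z)=2
iteration 4: select FIO,Z (d=2, Q=-141/2); attach at lengths (53/12, -29/12); label the merged cluster FIOZ
  updated: d(EJ,FIOZ)=51/4, d(FIOZ,U)=117/8, d(FIOZ,V)=47/8
iteration 5: select EJ,FIOZ (d=51/4, Q=-113/2); attach at lengths (41/4, 5/2); label the merged cluster EFIJOZ
  updated: d(EFIJOZ,U)=187/16, d(EFIJOZ,V)=61/16
iteration 6: select EFIJOZ,U (d=187/16, Q=-59/2); attach at lengths (3/4, 175/16); label the merged cluster EFIJOUZ
  updated: d(EFIJOUZ,V)=49/16
iteration 7: select EFIJOUZ,V (d=49/16); attach at lengths (49/32, 49/32); label the merged cluster EFIJOUVZ
final tree: ((((E:7/3,J:17/3):41/4,(((F:8/5,I:17/5):45/8,O:39/8):53/12,Z:-29/12):5/2):3/4,U:175/16):49/32,V:49/32)
total length: 53

FIO,Z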